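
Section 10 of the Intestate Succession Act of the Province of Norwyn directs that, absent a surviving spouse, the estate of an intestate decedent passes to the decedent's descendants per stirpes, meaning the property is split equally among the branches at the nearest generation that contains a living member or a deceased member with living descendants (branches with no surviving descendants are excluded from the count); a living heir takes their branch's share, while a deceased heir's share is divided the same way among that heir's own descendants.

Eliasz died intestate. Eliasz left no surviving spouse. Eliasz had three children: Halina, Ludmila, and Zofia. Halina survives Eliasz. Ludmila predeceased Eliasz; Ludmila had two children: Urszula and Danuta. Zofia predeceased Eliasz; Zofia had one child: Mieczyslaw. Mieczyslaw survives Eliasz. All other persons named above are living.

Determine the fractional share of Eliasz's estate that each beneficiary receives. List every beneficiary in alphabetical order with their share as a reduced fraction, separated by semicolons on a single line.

There is no surviving spouse, so the entire estate passes to Eliasz's descendants per stirpes.
The estate is divided into 3 equal shares of 1/3 among Halina, Ludmila, Zofia.
Halina is living and takes 1/3.
Ludmila predeceased; the 1/3 allotted to Ludmila's branch passes to Ludmila's issue by representation.
The 1/3 is divided into 2 equal shares of 1/6 among Urszula, Danuta.
Urszula is living and takes 1/6.
Danuta is living and takes 1/6.
Zofia predeceased; the 1/3 allotted to Zofia's branch passes to Zofia's issue by representation.
Mieczyslaw is the sole taker at this level and receives the full 1/3.

Danuta 1/6; Halina 1/3; Mieczyslaw 1/3; Urszula 1/6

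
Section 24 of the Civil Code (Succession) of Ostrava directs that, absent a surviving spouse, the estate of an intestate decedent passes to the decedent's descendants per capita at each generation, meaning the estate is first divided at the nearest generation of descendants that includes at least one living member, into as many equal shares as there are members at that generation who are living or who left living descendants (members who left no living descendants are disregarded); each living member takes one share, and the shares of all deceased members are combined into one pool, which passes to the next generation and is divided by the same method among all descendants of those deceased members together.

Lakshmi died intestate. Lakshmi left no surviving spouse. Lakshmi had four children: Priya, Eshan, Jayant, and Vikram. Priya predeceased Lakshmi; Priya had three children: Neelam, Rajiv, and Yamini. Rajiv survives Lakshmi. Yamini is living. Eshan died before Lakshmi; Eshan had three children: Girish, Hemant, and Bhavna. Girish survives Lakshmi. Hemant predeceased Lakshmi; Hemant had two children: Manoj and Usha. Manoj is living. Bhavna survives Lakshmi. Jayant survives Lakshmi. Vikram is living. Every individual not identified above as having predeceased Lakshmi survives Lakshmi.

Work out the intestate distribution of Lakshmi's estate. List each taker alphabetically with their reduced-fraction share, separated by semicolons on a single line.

There is no surviving spouse, so the entire estate passes to Lakshmi's descendants per capita at each generation.
At generation 1 (Priya, Eshan, Jayant, Vikram) there are 4 shares of (1)/4 = 1/4 each.
Living: Jayant and Vikram — each takes 1/4.
Deceased: Priya and Eshan. Their combined 1/2 is pooled and carried to generation 2.
At generation 2 (Neelam, Rajiv, Yamini, Girish, Hemant, Bhavna) there are 6 shares of (1/2)/6 = 1/12 each.
Living: Neelam, Rajiv, Yamini, Girish, and Bhavna — each takes 1/12.
Deceased: Hemant. That 1/12 share is carried to generation 3.
At generation 3 (Manoj, Usha) there are 2 shares of (1/12)/2 = 1/24 each.
Living: Manoj and Usha — each takes 1/24.

Bhavna 1/12; Girish 1/12; Jayant 1/4; Manoj 1/24; Neelam 1/12; Rajiv 1/12; Usha 1/24; Vikram 1/4; Yamini 1/12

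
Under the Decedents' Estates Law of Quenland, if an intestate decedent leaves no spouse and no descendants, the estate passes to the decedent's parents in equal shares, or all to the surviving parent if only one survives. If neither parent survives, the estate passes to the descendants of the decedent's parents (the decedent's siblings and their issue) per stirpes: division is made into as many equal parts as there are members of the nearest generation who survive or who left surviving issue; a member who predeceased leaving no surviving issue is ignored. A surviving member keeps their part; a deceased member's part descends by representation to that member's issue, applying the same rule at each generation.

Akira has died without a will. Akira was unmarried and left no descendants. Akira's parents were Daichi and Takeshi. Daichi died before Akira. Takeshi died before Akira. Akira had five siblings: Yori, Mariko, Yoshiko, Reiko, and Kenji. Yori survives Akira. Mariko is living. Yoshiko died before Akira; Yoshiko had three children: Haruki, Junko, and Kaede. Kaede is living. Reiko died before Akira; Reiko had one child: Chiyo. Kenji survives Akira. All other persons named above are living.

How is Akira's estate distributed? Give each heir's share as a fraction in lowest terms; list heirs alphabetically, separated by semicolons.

Neither parent survives and there are no descendants, so the estate passes to Akira's siblings and their issue per stirpes.
The estate is divided into 5 equal shares of 1/5 among Yori, Mariko, Yoshiko, Reiko, Kenji.
Yori is living and takes 1/5.
Mariko is living and takes 1/5.
Yoshiko predeceased; the 1/5 allotted to Yoshiko's branch passes to Yoshiko's issue by representation.
The 1/5 is divided into 3 equal shares of 1/15 among Haruki, Junko, Kaede.
Haruki is living and takes 1/15.
Junko is living and takes 1/15.
Kaede is living and takes 1/15.
Reiko predeceased; the 1/5 allotted to Reiko's branch passes to Reiko's issue by representation.
Chiyo is the sole taker at this level and receives the full 1/5.
Kenji is living and takes 1/5.

Chiyo 1/5; Haruki 1/15; Junko 1/15; Kaede 1/15; Kenji 1/5; Mariko 1/5; Yori 1/5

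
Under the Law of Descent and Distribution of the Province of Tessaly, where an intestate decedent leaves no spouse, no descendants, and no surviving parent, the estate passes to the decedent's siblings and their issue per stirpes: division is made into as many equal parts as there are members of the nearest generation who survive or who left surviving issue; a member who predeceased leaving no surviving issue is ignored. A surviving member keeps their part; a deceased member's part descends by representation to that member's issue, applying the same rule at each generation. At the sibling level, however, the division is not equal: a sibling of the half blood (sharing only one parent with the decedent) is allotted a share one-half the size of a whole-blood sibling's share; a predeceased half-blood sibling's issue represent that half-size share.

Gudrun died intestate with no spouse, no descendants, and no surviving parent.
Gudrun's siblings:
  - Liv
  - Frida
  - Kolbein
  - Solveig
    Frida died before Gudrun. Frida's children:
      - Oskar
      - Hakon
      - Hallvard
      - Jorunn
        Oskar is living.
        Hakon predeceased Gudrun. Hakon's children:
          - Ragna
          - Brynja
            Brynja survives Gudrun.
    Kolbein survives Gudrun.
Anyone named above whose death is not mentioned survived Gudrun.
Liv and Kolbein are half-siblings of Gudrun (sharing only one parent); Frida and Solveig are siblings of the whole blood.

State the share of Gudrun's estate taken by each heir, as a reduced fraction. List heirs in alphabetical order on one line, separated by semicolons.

No spouse, descendants, or parent survives, so the estate passes to Gudrun's siblings per stirpes.
Half-blood siblings count for one-half the weight of whole-blood siblings at the initial division.
Dividing 1 in proportion to weights (total weight 3): Liv (weight 1/2) → 1/6; Frida (weight 1) → 1/3; Kolbein (weight 1/2) → 1/6; Solveig (weight 1) → 1/3.
Liv is living and takes 1/6.
Frida predeceased; the 1/3 allotted to Frida's branch passes to Frida's issue by representation.
The 1/3 is divided into 4 equal shares of 1/12 among Oskar, Hakon, Hallvard, Jorunn.
Oskar is living and takes 1/12.
Hakon predeceased; the 1/12 allotted to Hakon's branch passes to Hakon's issue by representation.
The 1/12 is divided into 2 equal shares of 1/24 among Ragna, Brynja.
Ragna is living and takes 1/24.
Brynja is living and takes 1/24.
Hallvard is living and takes 1/12.
Jorunn is living and takes 1/12.
Kolbein is living and takes 1/6.
Solveig is living and takes 1/3.

Brynja 1/24; Hallvard 1/12; Jorunn 1/12; Kolbein 1/6; Liv 1/6; Oskar 1/12; Ragna 1/24; Solveig 1/3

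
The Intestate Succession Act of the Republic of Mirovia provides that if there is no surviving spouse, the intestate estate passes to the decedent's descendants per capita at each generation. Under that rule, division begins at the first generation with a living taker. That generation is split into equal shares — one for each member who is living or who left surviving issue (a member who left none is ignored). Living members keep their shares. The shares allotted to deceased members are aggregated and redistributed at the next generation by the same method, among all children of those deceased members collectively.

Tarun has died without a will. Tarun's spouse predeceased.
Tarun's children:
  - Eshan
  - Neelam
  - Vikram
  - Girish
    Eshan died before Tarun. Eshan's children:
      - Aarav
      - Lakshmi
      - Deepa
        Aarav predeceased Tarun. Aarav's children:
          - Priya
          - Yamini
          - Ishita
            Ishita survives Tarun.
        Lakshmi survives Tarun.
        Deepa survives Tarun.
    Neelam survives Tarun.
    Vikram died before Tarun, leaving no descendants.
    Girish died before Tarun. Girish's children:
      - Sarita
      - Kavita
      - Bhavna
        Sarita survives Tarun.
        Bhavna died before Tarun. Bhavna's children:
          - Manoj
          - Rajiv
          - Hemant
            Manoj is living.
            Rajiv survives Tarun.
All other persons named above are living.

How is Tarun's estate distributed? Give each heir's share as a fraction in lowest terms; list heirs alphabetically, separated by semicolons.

Deepa 1/9; Hemant 1/27; Ishita 1/27; Kavita 1/9; Lakshmi 1/9; Manoj 1/27; Neelam 1/3; Priya 1/27; Rajiv 1/27; Sarita 1/9; Yamini 1/27

There is no surviving spouse, so the entire estate passes to Tarun's descendants per capita at each generation.
At generation 1 (Eshan, Neelam, Girish) there are 3 shares of (1)/3 = 1/3 each.
Living: Neelam — each takes 1/3.
Deceased: Eshan and Girish. Their combined 2/3 is pooled and carried to generation 2.
At generation 2 (Aarav, Lakshmi, Deepa, Sarita, Kavita, Bhavna) there are 6 shares of (2/3)/6 = 1/9 each.
Living: Lakshmi, Deepa, Sarita, and Kavita — each takes 1/9.
Deceased: Aarav and Bhavna. Their combined 2/9 is pooled and carried to generation 3.
At generation 3 (Priya, Yamini, Ishita, Manoj, Rajiv, Hemant) there are 6 shares of (2/9)/6 = 1/27 each.
Living: Priya, Yamini, Ishita, Manoj, Rajiv, and Hemant — each takes 1/27.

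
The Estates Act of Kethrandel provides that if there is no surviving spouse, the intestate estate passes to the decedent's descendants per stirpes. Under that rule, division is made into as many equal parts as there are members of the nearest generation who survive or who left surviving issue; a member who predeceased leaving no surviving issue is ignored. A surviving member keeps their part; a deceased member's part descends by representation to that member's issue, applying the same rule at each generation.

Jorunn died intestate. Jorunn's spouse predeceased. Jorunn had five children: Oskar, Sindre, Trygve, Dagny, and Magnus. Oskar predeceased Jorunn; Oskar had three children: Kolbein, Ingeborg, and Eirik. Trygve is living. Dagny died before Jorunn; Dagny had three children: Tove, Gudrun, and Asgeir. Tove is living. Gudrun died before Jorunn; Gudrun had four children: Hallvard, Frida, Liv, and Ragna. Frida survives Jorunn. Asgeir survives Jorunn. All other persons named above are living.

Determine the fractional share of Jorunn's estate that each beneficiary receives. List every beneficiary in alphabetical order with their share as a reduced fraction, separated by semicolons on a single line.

There is no surviving spouse, so the entire estate passes to Jorunn's descendants per stirpes.
The estate is divided into 5 equal shares of 1/5 among Oskar, Sindre, Trygve, Dagny, Magnus.
Oskar predeceased; the 1/5 allotted to Oskar's branch passes to Oskar's issue by representation.
The 1/5 is divided into 3 equal shares of 1/15 among Kolbein, Ingeborg, Eirik.
Kolbein is living and takes 1/15.
Ingeborg is living and takes 1/15.
Eirik is living and takes 1/15.
Sindre is living and takes 1/5.
Trygve is living and takes 1/5.
Dagny predeceased; the 1/5 allotted to Dagny's branch passes to Dagny's issue by representation.
The 1/5 is divided into 3 equal shares of 1/15 among Tove, Gudrun, Asgeir.
Tove is living and takes 1/15.
Gudrun predeceased; the 1/15 allotted to Gudrun's branch passes to Gudrun's issue by representation.
The 1/15 is divided into 4 equal shares of 1/60 among Hallvard, Frida, Liv, Ragna.
Hallvard is living and takes 1/60.
Frida is living and takes 1/60.
Liv is living and takes 1/60.
Ragna is living and takes 1/60.
Asgeir is living and takes 1/15.
Magnus is living and takes 1/5.

Asgeir 1/15; Eirik 1/15; Frida 1/60; Hallvard 1/60; Ingeborg 1/15; Kolbein 1/15; Liv 1/60; Magnus 1/5; Ragna 1/60; Sindre 1/5; Tove 1/15; Trygve 1/5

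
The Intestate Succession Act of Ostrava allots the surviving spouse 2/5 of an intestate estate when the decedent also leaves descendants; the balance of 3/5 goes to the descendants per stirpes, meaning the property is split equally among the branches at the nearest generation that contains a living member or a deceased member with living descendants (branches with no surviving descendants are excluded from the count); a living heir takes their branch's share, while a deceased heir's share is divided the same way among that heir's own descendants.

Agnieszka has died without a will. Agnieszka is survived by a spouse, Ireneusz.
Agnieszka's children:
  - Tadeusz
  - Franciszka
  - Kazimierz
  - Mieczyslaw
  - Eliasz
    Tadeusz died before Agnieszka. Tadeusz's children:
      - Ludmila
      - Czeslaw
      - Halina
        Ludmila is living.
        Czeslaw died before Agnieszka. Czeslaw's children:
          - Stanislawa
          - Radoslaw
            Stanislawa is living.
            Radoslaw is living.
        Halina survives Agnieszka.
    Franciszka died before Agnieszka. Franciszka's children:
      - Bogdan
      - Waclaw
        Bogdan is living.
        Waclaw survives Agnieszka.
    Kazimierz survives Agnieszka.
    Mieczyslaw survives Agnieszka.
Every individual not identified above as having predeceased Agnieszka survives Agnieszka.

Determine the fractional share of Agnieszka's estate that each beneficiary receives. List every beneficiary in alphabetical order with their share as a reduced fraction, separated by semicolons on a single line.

Bogdan 3/50; Eliasz 3/25; Halina 1/25; Ireneusz 2/5; Kazimierz 3/25; Ludmila 1/25; Mieczyslaw 3/25; Radoslaw 1/50; Stanislawa 1/50; Waclaw 3/50

Ireneusz, as surviving spouse, takes 2/5.
The remaining 3/5 passes to Agnieszka's descendants per stirpes.
The 3/5 is divided into 5 equal shares of 3/25 among Tadeusz, Franciszka, Kazimierz, Mieczyslaw, Eliasz.
Tadeusz predeceased; the 3/25 allotted to Tadeusz's branch passes to Tadeusz's issue by representation.
The 3/25 is divided into 3 equal shares of 1/25 among Ludmila, Czeslaw, Halina.
Ludmila is living and takes 1/25.
Czeslaw predeceased; the 1/25 allotted to Czeslaw's branch passes to Czeslaw's issue by representation.
The 1/25 is divided into 2 equal shares of 1/50 among Stanislawa, Radoslaw.
Stanislawa is living and takes 1/50.
Radoslaw is living and takes 1/50.
Halina is living and takes 1/25.
Franciszka predeceased; the 3/25 allotted to Franciszka's branch passes to Franciszka's issue by representation.
The 3/25 is divided into 2 equal shares of 3/50 among Bogdan, Waclaw.
Bogdan is living and takes 3/50.
Waclaw is living and takes 3/50.
Kazimierz is living and takes 3/25.
Mieczyslaw is living and takes 3/25.
Eliasz is living and takes 3/25.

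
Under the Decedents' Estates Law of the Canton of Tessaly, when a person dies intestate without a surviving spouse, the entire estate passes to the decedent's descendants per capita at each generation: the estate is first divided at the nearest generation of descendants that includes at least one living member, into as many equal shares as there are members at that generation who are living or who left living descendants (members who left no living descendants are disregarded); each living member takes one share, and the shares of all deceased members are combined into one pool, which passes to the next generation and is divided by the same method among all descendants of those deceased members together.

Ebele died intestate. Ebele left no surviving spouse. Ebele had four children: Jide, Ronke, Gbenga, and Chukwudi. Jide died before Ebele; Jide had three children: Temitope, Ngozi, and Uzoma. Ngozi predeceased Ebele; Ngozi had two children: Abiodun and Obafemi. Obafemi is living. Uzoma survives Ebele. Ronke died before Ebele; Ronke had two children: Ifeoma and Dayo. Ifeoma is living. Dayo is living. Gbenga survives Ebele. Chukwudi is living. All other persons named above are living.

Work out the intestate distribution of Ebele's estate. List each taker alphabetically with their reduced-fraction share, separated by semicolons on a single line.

Abiodun 1/20; Chukwudi 1/4; Dayo 1/10; Gbenga 1/4; Ifeoma 1/10; Obafemi 1/20; Temitope 1/10; Uzoma 1/10

There is no surviving spouse, so the entire estate passes to Ebele's descendants per capita at each generation.
At generation 1 (Jide, Ronke, Gbenga, Chukwudi) there are 4 shares of (1)/4 = 1/4 each.
Living: Gbenga and Chukwudi — each takes 1/4.
Deceased: Jide and Ronke. Their combined 1/2 is pooled and carried to generation 2.
At generation 2 (Temitope, Ngozi, Uzoma, Ifeoma, Dayo) there are 5 shares of (1/2)/5 = 1/10 each.
Living: Temitope, Uzoma, Ifeoma, and Dayo — each takes 1/10.
Deceased: Ngozi. That 1/10 share is carried to generation 3.
At generation 3 (Abiodun, Obafemi) there are 2 shares of (1/10)/2 = 1/20 each.
Living: Abiodun and Obafemi — each takes 1/20.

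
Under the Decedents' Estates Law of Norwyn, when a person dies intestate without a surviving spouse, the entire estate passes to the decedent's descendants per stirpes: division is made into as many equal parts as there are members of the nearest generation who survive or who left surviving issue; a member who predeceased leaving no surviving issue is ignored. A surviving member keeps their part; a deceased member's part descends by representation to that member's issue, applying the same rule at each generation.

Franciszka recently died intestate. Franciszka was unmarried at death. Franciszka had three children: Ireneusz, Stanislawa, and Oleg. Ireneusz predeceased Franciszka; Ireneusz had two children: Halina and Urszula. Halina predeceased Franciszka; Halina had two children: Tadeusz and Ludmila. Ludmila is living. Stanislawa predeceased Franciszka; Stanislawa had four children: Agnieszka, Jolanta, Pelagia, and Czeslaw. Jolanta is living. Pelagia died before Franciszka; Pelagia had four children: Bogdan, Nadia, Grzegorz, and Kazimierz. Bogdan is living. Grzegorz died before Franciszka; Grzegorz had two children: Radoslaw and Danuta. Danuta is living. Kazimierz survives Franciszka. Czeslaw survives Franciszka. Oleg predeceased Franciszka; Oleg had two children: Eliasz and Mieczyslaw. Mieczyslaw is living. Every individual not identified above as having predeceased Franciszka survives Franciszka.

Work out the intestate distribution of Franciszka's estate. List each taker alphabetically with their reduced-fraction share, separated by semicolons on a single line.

Agnieszka 1/12; Bogdan 1/48; Czeslaw 1/12; Danuta 1/96; Eliasz 1/6; Jolanta 1/12; Kazimierz 1/48; Ludmila 1/12; Mieczyslaw 1/6; Nadia 1/48; Radoslaw 1/96; Tadeusz 1/12; Urszula 1/6

There is no surviving spouse, so the entire estate passes to Franciszka's descendants per stirpes.
The estate is divided into 3 equal shares of 1/3 among Ireneusz, Stanislawa, Oleg.
Ireneusz predeceased; the 1/3 allotted to Ireneusz's branch passes to Ireneusz's issue by representation.
The 1/3 is divided into 2 equal shares of 1/6 among Halina, Urszula.
Halina predeceased; the 1/6 allotted to Halina's branch passes to Halina's issue by representation.
The 1/6 is divided into 2 equal shares of 1/12 among Tadeusz, Ludmila.
Tadeusz is living and takes 1/12.
Ludmila is living and takes 1/12.
Urszula is living and takes 1/6.
Stanislawa predeceased; the 1/3 allotted to Stanislawa's branch passes to Stanislawa's issue by representation.
The 1/3 is divided into 4 equal shares of 1/12 among Agnieszka, Jolanta, Pelagia, Czeslaw.
Agnieszka is living and takes 1/12.
Jolanta is living and takes 1/12.
Pelagia predeceased; the 1/12 allotted to Pelagia's branch passes to Pelagia's issue by representation.
The 1/12 is divided into 4 equal shares of 1/48 among Bogdan, Nadia, Grzegorz, Kazimierz.
Bogdan is living and takes 1/48.
Nadia is living and takes 1/48.
Grzegorz predeceased; the 1/48 allotted to Grzegorz's branch passes to Grzegorz's issue by representation.
The 1/48 is divided into 2 equal shares of 1/96 among Radoslaw, Danuta.
Radoslaw is living and takes 1/96.
Danuta is living and takes 1/96.
Kazimierz is living and takes 1/48.
Czeslaw is living and takes 1/12.
Oleg predeceased; the 1/3 allotted to Oleg's branch passes to Oleg's issue by representation.
The 1/3 is divided into 2 equal shares of 1/6 among Eliasz, Mieczyslaw.
Eliasz is living and takes 1/6.
Mieczyslaw is living and takes 1/6.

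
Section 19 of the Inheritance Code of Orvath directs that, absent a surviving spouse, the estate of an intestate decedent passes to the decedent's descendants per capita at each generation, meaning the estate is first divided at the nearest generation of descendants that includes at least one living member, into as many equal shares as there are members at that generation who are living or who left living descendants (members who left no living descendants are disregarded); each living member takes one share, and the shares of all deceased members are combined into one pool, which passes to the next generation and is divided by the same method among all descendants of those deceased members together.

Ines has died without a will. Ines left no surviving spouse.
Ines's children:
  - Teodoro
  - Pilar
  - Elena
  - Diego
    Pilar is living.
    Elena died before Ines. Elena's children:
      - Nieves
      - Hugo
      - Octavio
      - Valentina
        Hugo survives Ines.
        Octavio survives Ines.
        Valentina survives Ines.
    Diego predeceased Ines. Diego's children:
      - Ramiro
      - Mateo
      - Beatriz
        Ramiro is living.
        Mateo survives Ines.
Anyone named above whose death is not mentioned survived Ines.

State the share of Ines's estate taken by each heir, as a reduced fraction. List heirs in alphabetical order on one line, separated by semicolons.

There is no surviving spouse, so the entire estate passes to Ines's descendants per capita at each generation.
At generation 1 (Teodoro, Pilar, Elena, Diego) there are 4 shares of (1)/4 = 1/4 each.
Living: Teodoro and Pilar — each takes 1/4.
Deceased: Elena and Diego. Their combined 1/2 is pooled and carried to generation 2.
At generation 2 (Nieves, Hugo, Octavio, Valentina, Ramiro, Mateo, Beatriz) there are 7 shares of (1/2)/7 = 1/14 each.
Living: Nieves, Hugo, Octavio, Valentina, Ramiro, Mateo, and Beatriz — each takes 1/14.

Beatriz 1/14; Hugo 1/14; Mateo 1/14; Nieves 1/14; Octavio 1/14; Pilar 1/4; Ramiro 1/14; Teodoro 1/4; Valentina 1/14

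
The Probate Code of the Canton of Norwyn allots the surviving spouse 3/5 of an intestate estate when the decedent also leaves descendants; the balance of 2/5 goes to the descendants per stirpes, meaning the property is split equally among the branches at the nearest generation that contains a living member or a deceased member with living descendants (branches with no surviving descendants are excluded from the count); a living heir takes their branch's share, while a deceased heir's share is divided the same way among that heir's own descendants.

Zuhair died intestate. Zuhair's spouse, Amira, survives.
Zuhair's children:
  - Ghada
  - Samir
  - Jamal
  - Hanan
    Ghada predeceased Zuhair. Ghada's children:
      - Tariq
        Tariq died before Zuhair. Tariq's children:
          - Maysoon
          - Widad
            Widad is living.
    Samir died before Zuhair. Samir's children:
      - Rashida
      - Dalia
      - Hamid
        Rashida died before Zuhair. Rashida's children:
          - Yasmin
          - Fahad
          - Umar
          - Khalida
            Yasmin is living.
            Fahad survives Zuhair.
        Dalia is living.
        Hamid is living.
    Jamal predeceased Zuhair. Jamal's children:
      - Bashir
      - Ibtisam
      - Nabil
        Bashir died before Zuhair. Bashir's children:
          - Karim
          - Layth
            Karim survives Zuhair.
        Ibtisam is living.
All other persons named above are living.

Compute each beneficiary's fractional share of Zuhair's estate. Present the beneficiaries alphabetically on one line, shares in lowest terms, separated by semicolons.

Amira, as surviving spouse, takes 3/5.
The remaining 2/5 passes to Zuhair's descendants per stirpes.
The 2/5 is divided into 4 equal shares of 1/10 among Ghada, Samir, Jamal, Hanan.
Ghada predeceased; the 1/10 allotted to Ghada's branch passes to Ghada's issue by representation.
Tariq's line is the sole branch at this level, so the full 1/10 passes to Tariq's issue by representation.
The 1/10 is divided into 2 equal shares of 1/20 among Maysoon, Widad.
Maysoon is living and takes 1/20.
Widad is living and takes 1/20.
Samir predeceased; the 1/10 allotted to Samir's branch passes to Samir's issue by representation.
The 1/10 is divided into 3 equal shares of 1/30 among Rashida, Dalia, Hamid.
Rashida predeceased; the 1/30 allotted to Rashida's branch passes to Rashida's issue by representation.
The 1/30 is divided into 4 equal shares of 1/120 among Yasmin, Fahad, Umar, Khalida.
Yasmin is living and takes 1/120.
Fahad is living and takes 1/120.
Umar is living and takes 1/120.
Khalida is living and takes 1/120.
Dalia is living and takes 1/30.
Hamid is living and takes 1/30.
Jamal predeceased; the 1/10 allotted to Jamal's branch passes to Jamal's issue by representation.
The 1/10 is divided into 3 equal shares of 1/30 among Bashir, Ibtisam, Nabil.
Bashir predeceased; the 1/30 allotted to Bashir's branch passes to Bashir's issue by representation.
The 1/30 is divided into 2 equal shares of 1/60 among Karim, Layth.
Karim is living and takes 1/60.
Layth is living and takes 1/60.
Ibtisam is living and takes 1/30.
Nabil is living and takes 1/30.
Hanan is living and takes 1/10.

Amira 3/5; Dalia 1/30; Fahad 1/120; Hamid 1/30; Hanan 1/10; Ibtisam 1/30; Karim 1/60; Khalida 1/120; Layth 1/60; Maysoon 1/20; Nabil 1/30; Umar 1/120; Widad 1/20; Yasmin 1/120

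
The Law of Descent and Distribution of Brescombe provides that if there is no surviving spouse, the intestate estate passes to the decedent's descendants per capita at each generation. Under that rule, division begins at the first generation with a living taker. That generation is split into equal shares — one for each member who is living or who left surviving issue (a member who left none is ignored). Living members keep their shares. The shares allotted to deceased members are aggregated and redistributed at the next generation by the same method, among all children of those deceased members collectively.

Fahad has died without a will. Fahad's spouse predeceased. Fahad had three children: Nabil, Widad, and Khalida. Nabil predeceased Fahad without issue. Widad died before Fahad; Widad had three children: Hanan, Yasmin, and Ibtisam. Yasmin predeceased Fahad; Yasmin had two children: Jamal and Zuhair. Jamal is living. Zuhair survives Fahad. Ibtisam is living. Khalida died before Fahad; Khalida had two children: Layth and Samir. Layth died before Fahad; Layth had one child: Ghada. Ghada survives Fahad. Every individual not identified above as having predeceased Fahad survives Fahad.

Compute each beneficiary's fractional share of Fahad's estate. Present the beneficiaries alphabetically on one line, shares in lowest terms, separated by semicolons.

There is no surviving spouse, so the entire estate passes to Fahad's descendants per capita at each generation.
No one at generation 1 (Widad, Khalida) is living; moving to the next generation.
At generation 2 (Hanan, Yasmin, Ibtisam, Layth, Samir) there are 5 shares of (1)/5 = 1/5 each.
Living: Hanan, Ibtisam, and Samir — each takes 1/5.
Deceased: Yasmin and Layth. Their combined 2/5 is pooled and carried to generation 3.
At generation 3 (Jamal, Zuhair, Ghada) there are 3 shares of (2/5)/3 = 2/15 each.
Living: Jamal, Zuhair, and Ghada — each takes 2/15.

Ghada 2/15; Hanan 1/5; Ibtisam 1/5; Jamal 2/15; Samir 1/5; Zuhair 2/15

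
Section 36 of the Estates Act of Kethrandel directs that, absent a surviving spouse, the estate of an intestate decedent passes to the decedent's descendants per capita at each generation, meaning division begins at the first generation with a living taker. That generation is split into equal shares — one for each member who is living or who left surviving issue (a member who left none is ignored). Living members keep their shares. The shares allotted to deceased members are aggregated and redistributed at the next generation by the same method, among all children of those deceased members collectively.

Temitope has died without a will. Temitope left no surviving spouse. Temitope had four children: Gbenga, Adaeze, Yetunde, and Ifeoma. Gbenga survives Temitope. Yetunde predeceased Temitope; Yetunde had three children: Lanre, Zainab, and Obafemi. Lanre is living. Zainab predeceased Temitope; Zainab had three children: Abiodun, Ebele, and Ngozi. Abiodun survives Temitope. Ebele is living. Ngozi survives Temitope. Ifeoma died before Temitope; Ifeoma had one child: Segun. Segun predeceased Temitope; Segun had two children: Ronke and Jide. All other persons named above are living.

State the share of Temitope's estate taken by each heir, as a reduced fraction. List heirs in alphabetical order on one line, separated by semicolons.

There is no surviving spouse, so the entire estate passes to Temitope's descendants per capita at each generation.
At generation 1 (Gbenga, Adaeze, Yetunde, Ifeoma) there are 4 shares of (1)/4 = 1/4 each.
Living: Gbenga and Adaeze — each takes 1/4.
Deceased: Yetunde and Ifeoma. Their combined 1/2 is pooled and carried to generation 2.
At generation 2 (Lanre, Zainab, Obafemi, Segun) there are 4 shares of (1/2)/4 = 1/8 each.
Living: Lanre and Obafemi — each takes 1/8.
Deceased: Zainab and Segun. Their combined 1/4 is pooled and carried to generation 3.
At generation 3 (Abiodun, Ebele, Ngozi, Ronke, Jide) there are 5 shares of (1/4)/5 = 1/20 each.
Living: Abiodun, Ebele, Ngozi, Ronke, and Jide — each takes 1/20.

Abiodun 1/20; Adaeze 1/4; Ebele 1/20; Gbenga 1/4; Jide 1/20; Lanre 1/8; Ngozi 1/20; Obafemi 1/8; Ronke 1/20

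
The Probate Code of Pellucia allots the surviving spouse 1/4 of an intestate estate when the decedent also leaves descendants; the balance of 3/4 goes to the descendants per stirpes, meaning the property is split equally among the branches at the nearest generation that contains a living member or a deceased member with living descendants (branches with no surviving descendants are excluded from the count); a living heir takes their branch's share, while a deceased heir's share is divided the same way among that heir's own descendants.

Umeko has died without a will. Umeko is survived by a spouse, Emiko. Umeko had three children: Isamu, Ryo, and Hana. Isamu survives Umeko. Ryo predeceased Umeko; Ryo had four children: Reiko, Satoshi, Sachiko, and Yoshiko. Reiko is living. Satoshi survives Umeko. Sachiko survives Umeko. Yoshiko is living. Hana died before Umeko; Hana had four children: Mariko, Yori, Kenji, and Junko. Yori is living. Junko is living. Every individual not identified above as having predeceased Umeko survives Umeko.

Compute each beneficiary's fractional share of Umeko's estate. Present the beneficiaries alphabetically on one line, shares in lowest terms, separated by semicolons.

Emiko, as surviving spouse, takes 1/4.
The remaining 3/4 passes to Umeko's descendants per stirpes.
The 3/4 is divided into 3 equal shares of 1/4 among Isamu, Ryo, Hana.
Isamu is living and takes 1/4.
Ryo predeceased; the 1/4 allotted to Ryo's branch passes to Ryo's issue by representation.
The 1/4 is divided into 4 equal shares of 1/16 among Reiko, Satoshi, Sachiko, Yoshiko.
Reiko is living and takes 1/16.
Satoshi is living and takes 1/16.
Sachiko is living and takes 1/16.
Yoshiko is living and takes 1/16.
Hana predeceased; the 1/4 allotted to Hana's branch passes to Hana's issue by representation.
The 1/4 is divided into 4 equal shares of 1/16 among Mariko, Yori, Kenji, Junko.
Mariko is living and takes 1/16.
Yori is living and takes 1/16.
Kenji is living and takes 1/16.
Junko is living and takes 1/16.

Emiko 1/4; Isamu 1/4; Junko 1/16; Kenji 1/16; Mariko 1/16; Reiko 1/16; Sachiko 1/16; Satoshi 1/16; Yori 1/16; Yoshiko 1/16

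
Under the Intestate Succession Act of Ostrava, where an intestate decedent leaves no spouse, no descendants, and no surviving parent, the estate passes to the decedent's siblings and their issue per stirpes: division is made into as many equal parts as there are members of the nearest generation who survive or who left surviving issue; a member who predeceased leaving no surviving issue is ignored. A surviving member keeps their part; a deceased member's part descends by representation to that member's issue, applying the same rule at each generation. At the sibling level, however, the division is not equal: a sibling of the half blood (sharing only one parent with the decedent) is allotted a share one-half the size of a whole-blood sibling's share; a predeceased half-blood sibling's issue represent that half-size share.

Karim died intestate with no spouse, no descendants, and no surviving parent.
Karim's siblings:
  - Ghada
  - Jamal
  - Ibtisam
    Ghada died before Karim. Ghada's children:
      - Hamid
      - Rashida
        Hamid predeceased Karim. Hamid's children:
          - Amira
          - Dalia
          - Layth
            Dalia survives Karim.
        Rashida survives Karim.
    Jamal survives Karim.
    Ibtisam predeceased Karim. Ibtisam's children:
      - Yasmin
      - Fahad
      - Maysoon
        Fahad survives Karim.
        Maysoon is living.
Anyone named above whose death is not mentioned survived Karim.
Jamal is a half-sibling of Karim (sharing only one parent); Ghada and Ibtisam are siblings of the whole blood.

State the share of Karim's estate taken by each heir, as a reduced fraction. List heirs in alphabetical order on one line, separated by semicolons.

Amira 1/15; Dalia 1/15; Fahad 2/15; Jamal 1/5; Layth 1/15; Maysoon 2/15; Rashida 1/5; Yasmin 2/15

No spouse, descendants, or parent survives, so the estate passes to Karim's siblings per stirpes.
Half-blood siblings count for one-half the weight of whole-blood siblings at the initial division.
Dividing 1 in proportion to weights (total weight 5/2): Ghada (weight 1) → 2/5; Jamal (weight 1/2) → 1/5; Ibtisam (weight 1) → 2/5.
Ghada predeceased; the 2/5 allotted to Ghada's branch passes to Ghada's issue by representation.
The 2/5 is divided into 2 equal shares of 1/5 among Hamid, Rashida.
Hamid predeceased; the 1/5 allotted to Hamid's branch passes to Hamid's issue by representation.
The 1/5 is divided into 3 equal shares of 1/15 among Amira, Dalia, Layth.
Amira is living and takes 1/15.
Dalia is living and takes 1/15.
Layth is living and takes 1/15.
Rashida is living and takes 1/5.
Jamal is living and takes 1/5.
Ibtisam predeceased; the 2/5 allotted to Ibtisam's branch passes to Ibtisam's issue by representation.
The 2/5 is divided into 3 equal shares of 2/15 among Yasmin, Fahad, Maysoon.
Yasmin is living and takes 2/15.
Fahad is living and takes 2/15.
Maysoon is living and takes 2/15.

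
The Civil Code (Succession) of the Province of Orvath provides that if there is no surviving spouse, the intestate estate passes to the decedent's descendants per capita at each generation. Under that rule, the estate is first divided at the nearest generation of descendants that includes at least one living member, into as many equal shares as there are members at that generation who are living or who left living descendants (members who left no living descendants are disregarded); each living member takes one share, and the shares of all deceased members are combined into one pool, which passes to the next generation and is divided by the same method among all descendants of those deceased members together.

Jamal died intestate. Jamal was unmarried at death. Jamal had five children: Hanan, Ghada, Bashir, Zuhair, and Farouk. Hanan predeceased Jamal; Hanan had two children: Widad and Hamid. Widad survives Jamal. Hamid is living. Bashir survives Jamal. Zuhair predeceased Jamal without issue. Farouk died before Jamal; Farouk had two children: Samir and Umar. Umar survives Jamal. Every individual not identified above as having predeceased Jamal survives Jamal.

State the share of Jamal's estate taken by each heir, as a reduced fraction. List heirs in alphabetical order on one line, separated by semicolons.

Bashir 1/4; Ghada 1/4; Hamid 1/8; Samir 1/8; Umar 1/8; Widad 1/8

There is no surviving spouse, so the entire estate passes to Jamal's descendants per capita at each generation.
At generation 1 (Hanan, Ghada, Bashir, Farouk) there are 4 shares of (1)/4 = 1/4 each.
Living: Ghada and Bashir — each takes 1/4.
Deceased: Hanan and Farouk. Their combined 1/2 is pooled and carried to generation 2.
At generation 2 (Widad, Hamid, Samir, Umar) there are 4 shares of (1/2)/4 = 1/8 each.
Living: Widad, Hamid, Samir, and Umar — each takes 1/8.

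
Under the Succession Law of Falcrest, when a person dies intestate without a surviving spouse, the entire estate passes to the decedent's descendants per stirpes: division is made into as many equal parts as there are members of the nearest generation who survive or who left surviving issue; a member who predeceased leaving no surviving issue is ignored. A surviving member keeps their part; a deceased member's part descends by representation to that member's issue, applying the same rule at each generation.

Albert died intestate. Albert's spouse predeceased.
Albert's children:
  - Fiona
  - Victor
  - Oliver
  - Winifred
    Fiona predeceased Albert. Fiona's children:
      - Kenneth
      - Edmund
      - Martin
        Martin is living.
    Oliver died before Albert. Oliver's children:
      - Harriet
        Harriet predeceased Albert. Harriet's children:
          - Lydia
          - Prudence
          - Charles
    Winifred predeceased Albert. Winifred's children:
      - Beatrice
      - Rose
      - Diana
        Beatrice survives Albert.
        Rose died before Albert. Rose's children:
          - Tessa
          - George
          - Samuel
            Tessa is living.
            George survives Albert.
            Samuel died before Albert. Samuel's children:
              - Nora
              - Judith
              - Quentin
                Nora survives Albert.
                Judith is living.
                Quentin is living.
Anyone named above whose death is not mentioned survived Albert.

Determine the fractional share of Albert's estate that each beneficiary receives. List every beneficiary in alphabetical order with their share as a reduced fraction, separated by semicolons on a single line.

There is no surviving spouse, so the entire estate passes to Albert's descendants per stirpes.
The estate is divided into 4 equal shares of 1/4 among Fiona, Victor, Oliver, Winifred.
Fiona predeceased; the 1/4 allotted to Fiona's branch passes to Fiona's issue by representation.
The 1/4 is divided into 3 equal shares of 1/12 among Kenneth, Edmund, Martin.
Kenneth is living and takes 1/12.
Edmund is living and takes 1/12.
Martin is living and takes 1/12.
Victor is living and takes 1/4.
Oliver predeceased; the 1/4 allotted to Oliver's branch passes to Oliver's issue by representation.
Harriet's line is the sole branch at this level, so the full 1/4 passes to Harriet's issue by representation.
The 1/4 is divided into 3 equal shares of 1/12 among Lydia, Prudence, Charles.
Lydia is living and takes 1/12.
Prudence is living and takes 1/12.
Charles is living and takes 1/12.
Winifred predeceased; the 1/4 allotted to Winifred's branch passes to Winifred's issue by representation.
The 1/4 is divided into 3 equal shares of 1/12 among Beatrice, Rose, Diana.
Beatrice is living and takes 1/12.
Rose predeceased; the 1/12 allotted to Rose's branch passes to Rose's issue by representation.
The 1/12 is divided into 3 equal shares of 1/36 among Tessa, George, Samuel.
Tessa is living and takes 1/36.
George is living and takes 1/36.
Samuel predeceased; the 1/36 allotted to Samuel's branch passes to Samuel's issue by representation.
The 1/36 is divided into 3 equal shares of 1/108 among Nora, Judith, Quentin.
Nora is living and takes 1/108.
Judith is living and takes 1/108.
Quentin is living and takes 1/108.
Diana is living and takes 1/12.

Beatrice 1/12; Charles 1/12; Diana 1/12; Edmund 1/12; George 1/36; Judith 1/108; Kenneth 1/12; Lydia 1/12; Martin 1/12; Nora 1/108; Prudence 1/12; Quentin 1/108; Tessa 1/36; Victor 1/4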